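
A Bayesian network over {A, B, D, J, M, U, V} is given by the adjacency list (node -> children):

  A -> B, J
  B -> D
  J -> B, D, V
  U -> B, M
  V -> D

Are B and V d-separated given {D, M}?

We examine all 6 paths between B and V:
Path 1: B ← A → J → V
  A is a fork and A is not conditioned on; J is a chain and J is not conditioned on — no node blocks this path, so it is active.
Path 2: B ← A → J → D ← V
  A is a fork and A is not conditioned on; J is a chain and J is not conditioned on; D is a collider and D is conditioned on, which opens it — no node blocks this path, so it is active.
Path 3: B → D ← V
  D is a collider and D is conditioned on, which opens it — no node blocks this path, so it is active.
Path 4: B → D ← J → V
  D is a collider and D is conditioned on, which opens it; J is a fork and J is not conditioned on — no node blocks this path, so it is active.
Path 5: B ← J → V
  J is a fork and J is not conditioned on — no node blocks this path, so it is active.
Path 6: B ← J → D ← V
  J is a fork and J is not conditioned on; D is a collider and D is conditioned on, which opens it — no node blocks this path, so it is active.
At least one path is unblocked, so d-separation fails.

No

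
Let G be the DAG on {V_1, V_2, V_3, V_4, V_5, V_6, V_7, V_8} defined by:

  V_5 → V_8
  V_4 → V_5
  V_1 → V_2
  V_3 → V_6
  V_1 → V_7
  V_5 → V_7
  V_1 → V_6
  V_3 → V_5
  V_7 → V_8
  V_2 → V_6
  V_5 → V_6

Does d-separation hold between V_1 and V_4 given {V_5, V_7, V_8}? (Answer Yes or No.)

6 paths connect V_1 and V_4; each must be blocked for d-separation to hold:
  1. V_1 → V_6 ← V_5 ← V_4 — V_6:collider[blocks]; V_5:chain[blocks] ⇒ blocked
  2. V_1 → V_6 ← V_3 → V_5 ← V_4 — V_6:collider[blocks]; V_3:fork[open]; V_5:collider[open] ⇒ blocked
  3. V_1 → V_2 → V_6 ← V_5 ← V_4 — V_2:chain[open]; V_6:collider[blocks]; V_5:chain[blocks] ⇒ blocked
  4. V_1 → V_2 → V_6 ← V_3 → V_5 ← V_4 — V_2:chain[open]; V_6:collider[blocks]; V_3:fork[open]; V_5:collider[open] ⇒ blocked
  5. V_1 → V_7 ← V_5 ← V_4 — V_7:collider[open]; V_5:chain[blocks] ⇒ blocked
  6. V_1 → V_7 → V_8 ← V_5 ← V_4 — V_7:chain[blocks]; V_8:collider[open]; V_5:chain[blocks] ⇒ blocked
Every path is blocked, so V_1 and V_4 are d-separated given {V_5, V_7, V_8}.

Yes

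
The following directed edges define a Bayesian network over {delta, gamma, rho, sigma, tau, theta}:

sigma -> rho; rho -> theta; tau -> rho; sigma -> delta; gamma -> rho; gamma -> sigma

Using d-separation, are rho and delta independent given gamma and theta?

There are 2 undirected paths between rho and delta; checking each against the conditioning set {gamma, theta}:
Path 1: rho ← gamma → sigma → delta
  gamma is a fork here and gamma is conditioned on, so the path is blocked at gamma.
Path 2: rho ← sigma → delta
  sigma is a fork and sigma is not conditioned on — no node blocks this path, so it is active.
Because an active path exists, rho and delta are not d-separated.

No — rho and delta are not d-separated given {gamma, theta}.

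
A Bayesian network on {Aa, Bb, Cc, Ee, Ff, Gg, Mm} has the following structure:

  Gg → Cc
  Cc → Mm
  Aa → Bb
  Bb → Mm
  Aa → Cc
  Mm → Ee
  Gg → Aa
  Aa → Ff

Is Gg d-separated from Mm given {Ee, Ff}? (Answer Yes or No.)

No

4 paths connect Gg and Mm; each must be blocked for d-separation to hold:
Path 1: Gg → Aa → Cc → Mm
  Aa is a chain and Aa is not conditioned on; Cc is a chain and Cc is not conditioned on — no node blocks this path, so it is active.
Path 2: Gg → Aa → Bb → Mm
  Aa is a chain and Aa is not conditioned on; Bb is a chain and Bb is not conditioned on — no node blocks this path, so it is active.
Path 3: Gg → Cc → Mm
  Cc is a chain and Cc is not conditioned on — no node blocks this path, so it is active.
Path 4: Gg → Cc ← Aa → Bb → Mm
  Cc is a collider and its descendant Ee is conditioned on, which opens it; Aa is a fork and Aa is not conditioned on; Bb is a chain and Bb is not conditioned on — no node blocks this path, so it is active.
At least one path is unblocked, so d-separation fails.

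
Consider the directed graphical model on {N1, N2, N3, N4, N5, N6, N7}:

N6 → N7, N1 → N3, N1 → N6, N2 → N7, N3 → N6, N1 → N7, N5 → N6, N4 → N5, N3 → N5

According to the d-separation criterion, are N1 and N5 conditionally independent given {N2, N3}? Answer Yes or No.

Yes — N1 and N5 are d-separated given {N2, N3}.

We examine all 6 paths between N1 and N5:
Path 1: N1 → N7 ← N6 ← N5
  N7 is a collider here and neither N7 nor any of its descendants is conditioned on, so the collider stays closed — the path is blocked at N7.
Path 2: N1 → N7 ← N6 ← N3 → N5
  N7 is a collider here and neither N7 nor any of its descendants is conditioned on, so the collider stays closed — the path is blocked at N7.
Path 3: N1 → N6 ← N5
  N6 is a collider here and neither N6 nor any of its descendants is conditioned on, so the collider stays closed — the path is blocked at N6.
Path 4: N1 → N6 ← N3 → N5
  N6 is a collider here and neither N6 nor any of its descendants is conditioned on, so the collider stays closed — the path is blocked at N6.
Path 5: N1 → N3 → N6 ← N5
  N3 is a chain here and N3 is conditioned on, so the path is blocked at N3.
Path 6: N1 → N3 → N5
  N3 is a chain here and N3 is conditioned on, so the path is blocked at N3.
Every path is blocked, so N1 and N5 are d-separated given {N2, N3}.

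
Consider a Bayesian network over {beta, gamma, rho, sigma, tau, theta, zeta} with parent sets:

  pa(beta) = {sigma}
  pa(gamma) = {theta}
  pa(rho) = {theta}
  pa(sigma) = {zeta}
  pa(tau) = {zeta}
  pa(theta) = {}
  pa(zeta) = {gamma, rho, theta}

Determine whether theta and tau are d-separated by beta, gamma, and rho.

There are 3 undirected paths between theta and tau; checking each against the conditioning set {beta, gamma, rho}:
Path 1: theta → rho → zeta → tau
  rho is a chain here and rho is conditioned on, so the path is blocked at rho.
Path 2: theta → gamma → zeta → tau
  gamma is a chain here and gamma is conditioned on, so the path is blocked at gamma.
Path 3: theta → zeta → tau
  zeta is a chain and zeta is not conditioned on — no node blocks this path, so it is active.
Since the path theta → zeta → tau is active, theta and tau are not d-separated given {beta, gamma, rho}.

No — theta and tau are not d-separated given {beta, gamma, rho}.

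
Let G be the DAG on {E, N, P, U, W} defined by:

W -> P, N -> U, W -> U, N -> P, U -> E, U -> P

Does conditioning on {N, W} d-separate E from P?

No

Enumerating the 3 paths from E to P and testing each for blocking by {N, W}:
Path 1: E ← U → P
  U is a fork and U is not conditioned on — no node blocks this path, so it is active.
Path 2: E ← U ← N → P
  N is a fork here and N is conditioned on, so the path is blocked at N.
Path 3: E ← U ← W → P
  W is a fork here and W is conditioned on, so the path is blocked at W.
At least one path is unblocked, so d-separation fails.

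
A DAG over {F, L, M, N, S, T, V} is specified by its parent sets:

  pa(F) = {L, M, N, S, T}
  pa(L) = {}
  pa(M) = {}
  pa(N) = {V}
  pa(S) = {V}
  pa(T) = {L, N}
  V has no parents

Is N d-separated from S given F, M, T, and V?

No

There are 4 undirected paths between N and S; checking each against the conditioning set {F, M, T, V}:
Path 1: N → T ← L → F ← S
  T is a collider and T is conditioned on, which opens it; L is a fork and L is not conditioned on; F is a collider and F is conditioned on, which opens it — no node blocks this path, so it is active.
Path 2: N → T → F ← S
  T is a chain here and T is conditioned on, so the path is blocked at T.
Path 3: N → F ← S
  F is a collider and F is conditioned on, which opens it — no node blocks this path, so it is active.
Path 4: N ← V → S
  V is a fork here and V is conditioned on, so the path is blocked at V.
Because an active path exists, N and S are not d-separated.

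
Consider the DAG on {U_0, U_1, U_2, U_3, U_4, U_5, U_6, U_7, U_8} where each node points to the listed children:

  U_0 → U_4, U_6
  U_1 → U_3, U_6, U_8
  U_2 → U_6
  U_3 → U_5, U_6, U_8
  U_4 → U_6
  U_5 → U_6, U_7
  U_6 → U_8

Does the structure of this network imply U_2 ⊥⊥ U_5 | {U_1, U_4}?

There are 6 undirected paths between U_2 and U_5; checking each against the conditioning set {U_1, U_4}:
Path 1: U_2 → U_6 ← U_3 → U_5
  U_6 is a collider here and neither U_6 nor any of its descendants is conditioned on, so the collider stays closed — the path is blocked at U_6.
Path 2: U_2 → U_6 ← U_1 → U_3 → U_5
  U_6 is a collider here and neither U_6 nor any of its descendants is conditioned on, so the collider stays closed — the path is blocked at U_6.
Path 3: U_2 → U_6 ← U_1 → U_8 ← U_3 → U_5
  U_6 is a collider here and neither U_6 nor any of its descendants is conditioned on, so the collider stays closed — the path is blocked at U_6.
Path 4: U_2 → U_6 → U_8 ← U_3 → U_5
  U_8 is a collider here and neither U_8 nor any of its descendants is conditioned on, so the collider stays closed — the path is blocked at U_8.
Path 5: U_2 → U_6 → U_8 ← U_1 → U_3 → U_5
  U_8 is a collider here and neither U_8 nor any of its descendants is conditioned on, so the collider stays closed — the path is blocked at U_8.
Path 6: U_2 → U_6 ← U_5
  U_6 is a collider here and neither U_6 nor any of its descendants is conditioned on, so the collider stays closed — the path is blocked at U_6.
Since every path is blocked, d-separation holds.

Yes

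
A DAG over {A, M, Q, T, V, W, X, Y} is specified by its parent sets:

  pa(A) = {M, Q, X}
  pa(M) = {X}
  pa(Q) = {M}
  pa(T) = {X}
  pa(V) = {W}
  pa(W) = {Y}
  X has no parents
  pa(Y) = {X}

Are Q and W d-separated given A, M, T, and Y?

Yes

We examine all 4 paths between Q and W:
Path 1: Q ← M ← X → Y → W
  M is a chain here and M is conditioned on, so the path is blocked at M.
Path 2: Q ← M → A ← X → Y → W
  M is a fork here and M is conditioned on, so the path is blocked at M.
Path 3: Q → A ← X → Y → W
  Y is a chain here and Y is conditioned on, so the path is blocked at Y.
Path 4: Q → A ← M ← X → Y → W
  M is a chain here and M is conditioned on, so the path is blocked at M.
Since every path is blocked, d-separation holds.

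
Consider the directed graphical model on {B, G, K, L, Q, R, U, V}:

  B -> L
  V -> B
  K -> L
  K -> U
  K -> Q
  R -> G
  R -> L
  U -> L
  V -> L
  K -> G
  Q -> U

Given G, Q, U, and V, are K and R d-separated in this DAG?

Enumerating the 4 paths from K to R and testing each for blocking by {G, Q, U, V}:
  1. K → Q → U → L ← R — Q:chain[blocks]; U:chain[blocks]; L:collider[blocks] ⇒ blocked
  2. K → U → L ← R — U:chain[blocks]; L:collider[blocks] ⇒ blocked
  3. K → L ← R — L:collider[blocks] ⇒ blocked
  4. K → G ← R — G:collider[open] ⇒ active
Since the path K → G ← R is active, K and R are not d-separated given {G, Q, U, V}.

No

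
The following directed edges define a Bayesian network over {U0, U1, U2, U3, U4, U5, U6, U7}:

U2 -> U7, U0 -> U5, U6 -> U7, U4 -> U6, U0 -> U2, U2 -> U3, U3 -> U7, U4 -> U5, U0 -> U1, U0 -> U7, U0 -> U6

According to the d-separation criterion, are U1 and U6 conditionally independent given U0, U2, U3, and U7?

5 paths connect U1 and U6; each must be blocked for d-separation to hold:
Path 1: U1 ← U0 → U2 → U7 ← U6
  U0 is a fork here and U0 is conditioned on, so the path is blocked at U0.
Path 2: U1 ← U0 → U2 → U3 → U7 ← U6
  U0 is a fork here and U0 is conditioned on, so the path is blocked at U0.
Path 3: U1 ← U0 → U7 ← U6
  U0 is a fork here and U0 is conditioned on, so the path is blocked at U0.
Path 4: U1 ← U0 → U5 ← U4 → U6
  U0 is a fork here and U0 is conditioned on, so the path is blocked at U0.
Path 5: U1 ← U0 → U6
  U0 is a fork here and U0 is conditioned on, so the path is blocked at U0.
Since every path is blocked, d-separation holds.

Yes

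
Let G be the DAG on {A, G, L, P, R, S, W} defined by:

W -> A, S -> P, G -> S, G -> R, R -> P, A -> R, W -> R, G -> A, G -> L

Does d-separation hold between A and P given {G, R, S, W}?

Yes

There are 6 undirected paths between A and P; checking each against the conditioning set {G, R, S, W}:
  1. A → R → P — R:chain[blocks] ⇒ blocked
  2. A → R ← G → S → P — R:collider[open]; G:fork[blocks]; S:chain[blocks] ⇒ blocked
  3. A ← G → S → P — G:fork[blocks]; S:chain[blocks] ⇒ blocked
  4. A ← G → R → P — G:fork[blocks]; R:chain[blocks] ⇒ blocked
  5. A ← W → R → P — W:fork[blocks]; R:chain[blocks] ⇒ blocked
  6. A ← W → R ← G → S → P — W:fork[blocks]; R:collider[open]; G:fork[blocks]; S:chain[blocks] ⇒ blocked
All paths are blocked; A ⊥ P | {G, R, S, W} holds.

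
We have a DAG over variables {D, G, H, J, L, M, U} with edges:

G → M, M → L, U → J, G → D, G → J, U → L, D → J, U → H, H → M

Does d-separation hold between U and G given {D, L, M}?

There are 4 undirected paths between U and G; checking each against the conditioning set {D, L, M}:
Path 1: U → J ← D ← G
  J is a collider here and neither J nor any of its descendants is conditioned on, so the collider stays closed — the path is blocked at J.
Path 2: U → J ← G
  J is a collider here and neither J nor any of its descendants is conditioned on, so the collider stays closed — the path is blocked at J.
Path 3: U → H → M ← G
  H is a chain and H is not conditioned on; M is a collider and M is conditioned on, which opens it — no node blocks this path, so it is active.
Path 4: U → L ← M ← G
  M is a chain here and M is conditioned on, so the path is blocked at M.
Because an active path exists, U and G are not d-separated.

No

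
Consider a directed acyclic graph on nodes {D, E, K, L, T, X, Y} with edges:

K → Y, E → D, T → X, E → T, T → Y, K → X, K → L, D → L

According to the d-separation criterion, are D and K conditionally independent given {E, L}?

We examine all 3 paths between D and K:
  1. D → L ← K — L:collider[open] ⇒ active
  2. D ← E → T → X ← K — E:fork[blocks]; T:chain[open]; X:collider[blocks] ⇒ blocked
  3. D ← E → T → Y ← K — E:fork[blocks]; T:chain[open]; Y:collider[blocks] ⇒ blocked
At least one path is unblocked, so d-separation fails.

No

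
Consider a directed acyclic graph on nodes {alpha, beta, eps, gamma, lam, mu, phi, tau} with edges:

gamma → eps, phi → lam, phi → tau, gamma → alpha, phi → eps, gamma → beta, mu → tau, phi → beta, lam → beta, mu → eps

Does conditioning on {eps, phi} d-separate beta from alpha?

No

5 paths connect beta and alpha; each must be blocked for d-separation to hold:
  1. beta ← phi → tau ← mu → eps ← gamma → alpha — phi:fork[blocks]; tau:collider[blocks]; mu:fork[open]; eps:collider[open]; gamma:fork[open] ⇒ blocked
  2. beta ← phi → eps ← gamma → alpha — phi:fork[blocks]; eps:collider[open]; gamma:fork[open] ⇒ blocked
  3. beta ← lam ← phi → tau ← mu → eps ← gamma → alpha — lam:chain[open]; phi:fork[blocks]; tau:collider[blocks]; mu:fork[open]; eps:collider[open]; gamma:fork[open] ⇒ blocked
  4. beta ← lam ← phi → eps ← gamma → alpha — lam:chain[open]; phi:fork[blocks]; eps:collider[open]; gamma:fork[open] ⇒ blocked
  5. beta ← gamma → alpha — gamma:fork[open] ⇒ active
Because an active path exists, beta and alpha are not d-separated.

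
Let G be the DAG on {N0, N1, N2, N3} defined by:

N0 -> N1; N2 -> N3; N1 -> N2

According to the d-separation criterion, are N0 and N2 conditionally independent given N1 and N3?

The only undirected path from N0 to N2 is:
Path 1: N0 → N1 → N2
  N1 is a chain here and N1 is conditioned on, so the path is blocked at N1.
All paths are blocked; N0 ⊥ N2 | {N1, N3} holds.

Yes — N0 and N2 are d-separated given {N1, N3}.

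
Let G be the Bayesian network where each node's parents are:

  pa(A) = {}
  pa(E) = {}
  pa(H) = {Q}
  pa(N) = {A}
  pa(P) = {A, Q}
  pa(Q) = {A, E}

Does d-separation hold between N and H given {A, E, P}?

Yes

Enumerating the 2 paths from N to H and testing each for blocking by {A, E, P}:
  1. N ← A → Q → H — A:fork[blocks]; Q:chain[open] ⇒ blocked
  2. N ← A → P ← Q → H — A:fork[blocks]; P:collider[open]; Q:fork[open] ⇒ blocked
Every path is blocked, so N and H are d-separated given {A, E, P}.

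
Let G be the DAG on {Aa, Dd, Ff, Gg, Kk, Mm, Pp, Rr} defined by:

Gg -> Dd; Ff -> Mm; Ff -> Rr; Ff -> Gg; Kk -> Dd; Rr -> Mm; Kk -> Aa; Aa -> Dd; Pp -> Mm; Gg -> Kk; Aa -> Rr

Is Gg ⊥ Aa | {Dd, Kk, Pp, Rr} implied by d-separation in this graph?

We examine all 6 paths between Gg and Aa:
Path 1: Gg ← Ff → Mm ← Rr ← Aa
  Mm is a collider here and neither Mm nor any of its descendants is conditioned on, so the collider stays closed — the path is blocked at Mm.
Path 2: Gg ← Ff → Rr ← Aa
  Ff is a fork and Ff is not conditioned on; Rr is a collider and Rr is conditioned on, which opens it — no node blocks this path, so it is active.
Path 3: Gg → Kk → Aa
  Kk is a chain here and Kk is conditioned on, so the path is blocked at Kk.
Path 4: Gg → Kk → Dd ← Aa
  Kk is a chain here and Kk is conditioned on, so the path is blocked at Kk.
Path 5: Gg → Dd ← Kk → Aa
  Kk is a fork here and Kk is conditioned on, so the path is blocked at Kk.
Path 6: Gg → Dd ← Aa
  Dd is a collider and Dd is conditioned on, which opens it — no node blocks this path, so it is active.
Since the path Gg ← Ff → Rr ← Aa is active, Gg and Aa are not d-separated given {Dd, Kk, Pp, Rr}.

No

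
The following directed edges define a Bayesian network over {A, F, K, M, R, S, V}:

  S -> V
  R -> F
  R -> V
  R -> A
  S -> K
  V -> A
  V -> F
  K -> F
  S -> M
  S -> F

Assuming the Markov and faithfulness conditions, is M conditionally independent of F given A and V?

No

Enumerating the 5 paths from M to F and testing each for blocking by {A, V}:
Path 1: M ← S → F
  S is a fork and S is not conditioned on — no node blocks this path, so it is active.
Path 2: M ← S → V ← R → F
  S is a fork and S is not conditioned on; V is a collider and V is conditioned on, which opens it; R is a fork and R is not conditioned on — no node blocks this path, so it is active.
Path 3: M ← S → V → F
  V is a chain here and V is conditioned on, so the path is blocked at V.
Path 4: M ← S → V → A ← R → F
  V is a chain here and V is conditioned on, so the path is blocked at V.
Path 5: M ← S → K → F
  S is a fork and S is not conditioned on; K is a chain and K is not conditioned on — no node blocks this path, so it is active.
Because an active path exists, M and F are not d-separated.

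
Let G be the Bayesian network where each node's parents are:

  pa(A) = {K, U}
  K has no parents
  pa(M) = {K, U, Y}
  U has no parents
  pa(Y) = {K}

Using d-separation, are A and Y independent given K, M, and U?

Yes — A and Y are d-separated given {K, M, U}.

Enumerating the 4 paths from A to Y and testing each for blocking by {K, M, U}:
Path 1: A ← K → Y
  K is a fork here and K is conditioned on, so the path is blocked at K.
Path 2: A ← K → M ← Y
  K is a fork here and K is conditioned on, so the path is blocked at K.
Path 3: A ← U → M ← Y
  U is a fork here and U is conditioned on, so the path is blocked at U.
Path 4: A ← U → M ← K → Y
  U is a fork here and U is conditioned on, so the path is blocked at U.
Since every path is blocked, d-separation holds.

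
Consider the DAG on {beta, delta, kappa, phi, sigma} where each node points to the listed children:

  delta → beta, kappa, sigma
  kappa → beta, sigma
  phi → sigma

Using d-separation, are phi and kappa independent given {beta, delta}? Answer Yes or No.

Yes

3 paths connect phi and kappa; each must be blocked for d-separation to hold:
Path 1: phi → sigma ← kappa
  sigma is a collider here and neither sigma nor any of its descendants is conditioned on, so the collider stays closed — the path is blocked at sigma.
Path 2: phi → sigma ← delta → kappa
  sigma is a collider here and neither sigma nor any of its descendants is conditioned on, so the collider stays closed — the path is blocked at sigma.
Path 3: phi → sigma ← delta → beta ← kappa
  sigma is a collider here and neither sigma nor any of its descendants is conditioned on, so the collider stays closed — the path is blocked at sigma.
Every path is blocked, so phi and kappa are d-separated given {beta, delta}.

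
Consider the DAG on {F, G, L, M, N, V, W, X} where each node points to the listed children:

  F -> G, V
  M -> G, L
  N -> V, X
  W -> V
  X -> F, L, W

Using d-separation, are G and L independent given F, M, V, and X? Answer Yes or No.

Enumerating the 4 paths from G to L and testing each for blocking by {F, M, V, X}:
Path 1: G ← M → L
  M is a fork here and M is conditioned on, so the path is blocked at M.
Path 2: G ← F ← X → L
  F is a chain here and F is conditioned on, so the path is blocked at F.
Path 3: G ← F → V ← N → X → L
  F is a fork here and F is conditioned on, so the path is blocked at F.
Path 4: G ← F → V ← W ← X → L
  F is a fork here and F is conditioned on, so the path is blocked at F.
Every path is blocked, so G and L are d-separated given {F, M, V, X}.

Yes — G and L are d-separated given {F, M, V, X}.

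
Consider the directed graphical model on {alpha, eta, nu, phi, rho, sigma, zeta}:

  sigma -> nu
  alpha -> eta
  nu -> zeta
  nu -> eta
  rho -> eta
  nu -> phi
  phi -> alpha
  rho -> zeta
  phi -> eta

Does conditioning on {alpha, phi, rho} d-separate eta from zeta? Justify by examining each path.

Enumerating the 4 paths from eta to zeta and testing each for blocking by {alpha, phi, rho}:
Path 1: eta ← nu → zeta
  nu is a fork and nu is not conditioned on — no node blocks this path, so it is active.
Path 2: eta ← phi ← nu → zeta
  phi is a chain here and phi is conditioned on, so the path is blocked at phi.
Path 3: eta ← rho → zeta
  rho is a fork here and rho is conditioned on, so the path is blocked at rho.
Path 4: eta ← alpha ← phi ← nu → zeta
  alpha is a chain here and alpha is conditioned on, so the path is blocked at alpha.
Since the path eta ← nu → zeta is active, eta and zeta are not d-separated given {alpha, phi, rho}.

No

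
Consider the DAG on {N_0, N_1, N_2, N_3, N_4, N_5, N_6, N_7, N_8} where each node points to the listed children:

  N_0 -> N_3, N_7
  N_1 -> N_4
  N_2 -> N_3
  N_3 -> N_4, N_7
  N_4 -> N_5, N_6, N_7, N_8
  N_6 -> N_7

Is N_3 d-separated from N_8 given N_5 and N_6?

No

Enumerating the 5 paths from N_3 to N_8 and testing each for blocking by {N_5, N_6}:
  1. N_3 → N_7 ← N_6 ← N_4 → N_8 — N_7:collider[blocks]; N_6:chain[blocks]; N_4:fork[open] ⇒ blocked
  2. N_3 → N_7 ← N_4 → N_8 — N_7:collider[blocks]; N_4:fork[open] ⇒ blocked
  3. N_3 → N_4 → N_8 — N_4:chain[open] ⇒ active
  4. N_3 ← N_0 → N_7 ← N_6 ← N_4 → N_8 — N_0:fork[open]; N_7:collider[blocks]; N_6:chain[blocks]; N_4:fork[open] ⇒ blocked
  5. N_3 ← N_0 → N_7 ← N_4 → N_8 — N_0:fork[open]; N_7:collider[blocks]; N_4:fork[open] ⇒ blocked
At least one path is unblocked, so d-separation fails.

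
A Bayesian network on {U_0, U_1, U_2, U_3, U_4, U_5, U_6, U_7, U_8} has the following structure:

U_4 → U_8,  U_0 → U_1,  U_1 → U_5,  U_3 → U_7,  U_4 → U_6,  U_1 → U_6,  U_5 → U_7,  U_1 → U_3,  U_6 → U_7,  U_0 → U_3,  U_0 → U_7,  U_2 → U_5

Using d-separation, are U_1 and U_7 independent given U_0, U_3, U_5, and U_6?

We examine all 6 paths between U_1 and U_7:
  1. U_1 → U_5 → U_7 — U_5:chain[blocks] ⇒ blocked
  2. U_1 → U_6 → U_7 — U_6:chain[blocks] ⇒ blocked
  3. U_1 ← U_0 → U_3 → U_7 — U_0:fork[blocks]; U_3:chain[blocks] ⇒ blocked
  4. U_1 ← U_0 → U_7 — U_0:fork[blocks] ⇒ blocked
  5. U_1 → U_3 ← U_0 → U_7 — U_3:collider[open]; U_0:fork[blocks] ⇒ blocked
  6. U_1 → U_3 → U_7 — U_3:chain[blocks] ⇒ blocked
All paths are blocked; U_1 ⊥ U_7 | {U_0, U_3, U_5, U_6} holds.

Yes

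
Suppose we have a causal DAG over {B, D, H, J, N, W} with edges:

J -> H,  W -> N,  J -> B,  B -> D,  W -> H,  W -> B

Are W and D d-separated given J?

No — W and D are not d-separated given {J}.

We examine all 2 paths between W and D:
  1. W → B → D — B:chain[open] ⇒ active
  2. W → H ← J → B → D — H:collider[blocks]; J:fork[blocks]; B:chain[open] ⇒ blocked
Since the path W → B → D is active, W and D are not d-separated given {J}.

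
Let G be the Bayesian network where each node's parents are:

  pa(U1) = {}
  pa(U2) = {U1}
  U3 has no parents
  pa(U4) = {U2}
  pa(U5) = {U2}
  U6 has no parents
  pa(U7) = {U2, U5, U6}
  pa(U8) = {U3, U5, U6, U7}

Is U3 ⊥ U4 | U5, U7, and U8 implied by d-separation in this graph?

No

There are 6 undirected paths between U3 and U4; checking each against the conditioning set {U5, U7, U8}:
  1. U3 → U8 ← U5 → U7 ← U2 → U4 — U8:collider[open]; U5:fork[blocks]; U7:collider[open]; U2:fork[open] ⇒ blocked
  2. U3 → U8 ← U5 ← U2 → U4 — U8:collider[open]; U5:chain[blocks]; U2:fork[open] ⇒ blocked
  3. U3 → U8 ← U7 ← U5 ← U2 → U4 — U8:collider[open]; U7:chain[blocks]; U5:chain[blocks]; U2:fork[open] ⇒ blocked
  4. U3 → U8 ← U7 ← U2 → U4 — U8:collider[open]; U7:chain[blocks]; U2:fork[open] ⇒ blocked
  5. U3 → U8 ← U6 → U7 ← U5 ← U2 → U4 — U8:collider[open]; U6:fork[open]; U7:collider[open]; U5:chain[blocks]; U2:fork[open] ⇒ blocked
  6. U3 → U8 ← U6 → U7 ← U2 → U4 — U8:collider[open]; U6:fork[open]; U7:collider[open]; U2:fork[open] ⇒ active
At least one path is unblocked, so d-separation fails.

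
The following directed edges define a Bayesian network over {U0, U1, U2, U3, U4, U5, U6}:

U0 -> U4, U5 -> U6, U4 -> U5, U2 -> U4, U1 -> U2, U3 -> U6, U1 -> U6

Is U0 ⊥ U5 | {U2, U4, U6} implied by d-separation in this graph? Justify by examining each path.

We examine all 2 paths between U0 and U5:
  1. U0 → U4 ← U2 ← U1 → U6 ← U5 — U4:collider[open]; U2:chain[blocks]; U1:fork[open]; U6:collider[open] ⇒ blocked
  2. U0 → U4 → U5 — U4:chain[blocks] ⇒ blocked
Since every path is blocked, d-separation holds.

Yes — U0 and U5 are d-separated given {U2, U4, U6}.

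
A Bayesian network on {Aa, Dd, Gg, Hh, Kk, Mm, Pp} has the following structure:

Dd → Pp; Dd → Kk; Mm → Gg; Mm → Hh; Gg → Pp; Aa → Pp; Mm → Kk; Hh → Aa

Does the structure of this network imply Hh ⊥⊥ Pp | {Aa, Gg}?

We examine all 3 paths between Hh and Pp:
Path 1: Hh → Aa → Pp
  Aa is a chain here and Aa is conditioned on, so the path is blocked at Aa.
Path 2: Hh ← Mm → Kk ← Dd → Pp
  Kk is a collider here and neither Kk nor any of its descendants is conditioned on, so the collider stays closed — the path is blocked at Kk.
Path 3: Hh ← Mm → Gg → Pp
  Gg is a chain here and Gg is conditioned on, so the path is blocked at Gg.
Every path is blocked, so Hh and Pp are d-separated given {Aa, Gg}.

Yes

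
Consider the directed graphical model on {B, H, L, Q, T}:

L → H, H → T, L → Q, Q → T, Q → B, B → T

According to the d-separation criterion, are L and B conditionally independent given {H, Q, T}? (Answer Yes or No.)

Enumerating the 4 paths from L to B and testing each for blocking by {H, Q, T}:
  1. L → Q → B — Q:chain[blocks] ⇒ blocked
  2. L → Q → T ← B — Q:chain[blocks]; T:collider[open] ⇒ blocked
  3. L → H → T ← B — H:chain[blocks]; T:collider[open] ⇒ blocked
  4. L → H → T ← Q → B — H:chain[blocks]; T:collider[open]; Q:fork[blocks] ⇒ blocked
Every path is blocked, so L and B are d-separated given {H, Q, T}.

Yes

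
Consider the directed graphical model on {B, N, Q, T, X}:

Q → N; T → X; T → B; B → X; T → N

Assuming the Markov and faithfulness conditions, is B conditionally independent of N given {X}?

No — B and N are not d-separated given {X}.

2 paths connect B and N; each must be blocked for d-separation to hold:
Path 1: B → X ← T → N
  X is a collider and X is conditioned on, which opens it; T is a fork and T is not conditioned on — no node blocks this path, so it is active.
Path 2: B ← T → N
  T is a fork and T is not conditioned on — no node blocks this path, so it is active.
Since the path B → X ← T → N is active, B and N are not d-separated given {X}.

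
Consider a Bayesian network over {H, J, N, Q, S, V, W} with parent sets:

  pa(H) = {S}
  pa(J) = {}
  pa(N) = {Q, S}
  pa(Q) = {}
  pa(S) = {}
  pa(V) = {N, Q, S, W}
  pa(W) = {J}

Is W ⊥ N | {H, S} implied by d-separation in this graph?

Yes — W and N are d-separated given {H, S}.

There are 3 undirected paths between W and N; checking each against the conditioning set {H, S}:
Path 1: W → V ← Q → N
  V is a collider here and neither V nor any of its descendants is conditioned on, so the collider stays closed — the path is blocked at V.
Path 2: W → V ← N
  V is a collider here and neither V nor any of its descendants is conditioned on, so the collider stays closed — the path is blocked at V.
Path 3: W → V ← S → N
  V is a collider here and neither V nor any of its descendants is conditioned on, so the collider stays closed — the path is blocked at V.
All paths are blocked; W ⊥ N | {H, S} holds.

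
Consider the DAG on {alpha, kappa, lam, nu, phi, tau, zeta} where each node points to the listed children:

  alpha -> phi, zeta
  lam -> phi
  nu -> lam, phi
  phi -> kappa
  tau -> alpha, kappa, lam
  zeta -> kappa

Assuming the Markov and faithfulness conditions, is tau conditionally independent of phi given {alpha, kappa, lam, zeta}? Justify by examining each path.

Enumerating the 6 paths from tau to phi and testing each for blocking by {alpha, kappa, lam, zeta}:
Path 1: tau → alpha → phi
  alpha is a chain here and alpha is conditioned on, so the path is blocked at alpha.
Path 2: tau → alpha → zeta → kappa ← phi
  alpha is a chain here and alpha is conditioned on, so the path is blocked at alpha.
Path 3: tau → lam → phi
  lam is a chain here and lam is conditioned on, so the path is blocked at lam.
Path 4: tau → lam ← nu → phi
  lam is a collider and lam is conditioned on, which opens it; nu is a fork and nu is not conditioned on — no node blocks this path, so it is active.
Path 5: tau → kappa ← phi
  kappa is a collider and kappa is conditioned on, which opens it — no node blocks this path, so it is active.
Path 6: tau → kappa ← zeta ← alpha → phi
  zeta is a chain here and zeta is conditioned on, so the path is blocked at zeta.
At least one path is unblocked, so d-separation fails.

No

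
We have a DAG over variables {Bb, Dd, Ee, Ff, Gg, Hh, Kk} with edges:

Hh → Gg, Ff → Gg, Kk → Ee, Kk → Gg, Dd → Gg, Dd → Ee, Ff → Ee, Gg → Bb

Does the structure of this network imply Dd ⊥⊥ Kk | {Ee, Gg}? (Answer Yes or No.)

No — Dd and Kk are not d-separated given {Ee, Gg}.

Enumerating the 4 paths from Dd to Kk and testing each for blocking by {Ee, Gg}:
Path 1: Dd → Ee ← Kk
  Ee is a collider and Ee is conditioned on, which opens it — no node blocks this path, so it is active.
Path 2: Dd → Ee ← Ff → Gg ← Kk
  Ee is a collider and Ee is conditioned on, which opens it; Ff is a fork and Ff is not conditioned on; Gg is a collider and Gg is conditioned on, which opens it — no node blocks this path, so it is active.
Path 3: Dd → Gg ← Kk
  Gg is a collider and Gg is conditioned on, which opens it — no node blocks this path, so it is active.
Path 4: Dd → Gg ← Ff → Ee ← Kk
  Gg is a collider and Gg is conditioned on, which opens it; Ff is a fork and Ff is not conditioned on; Ee is a collider and Ee is conditioned on, which opens it — no node blocks this path, so it is active.
Since the path Dd → Ee ← Kk is active, Dd and Kk are not d-separated given {Ee, Gg}.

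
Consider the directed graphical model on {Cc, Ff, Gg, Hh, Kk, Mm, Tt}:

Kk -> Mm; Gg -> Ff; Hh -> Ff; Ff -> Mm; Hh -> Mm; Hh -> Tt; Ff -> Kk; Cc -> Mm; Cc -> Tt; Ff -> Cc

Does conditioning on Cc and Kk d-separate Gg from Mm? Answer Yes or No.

Enumerating the 6 paths from Gg to Mm and testing each for blocking by {Cc, Kk}:
Path 1: Gg → Ff → Mm
  Ff is a chain and Ff is not conditioned on — no node blocks this path, so it is active.
Path 2: Gg → Ff → Cc → Mm
  Cc is a chain here and Cc is conditioned on, so the path is blocked at Cc.
Path 3: Gg → Ff → Cc → Tt ← Hh → Mm
  Cc is a chain here and Cc is conditioned on, so the path is blocked at Cc.
Path 4: Gg → Ff ← Hh → Mm
  Ff is a collider and its descendant Cc is conditioned on, which opens it; Hh is a fork and Hh is not conditioned on — no node blocks this path, so it is active.
Path 5: Gg → Ff ← Hh → Tt ← Cc → Mm
  Tt is a collider here and neither Tt nor any of its descendants is conditioned on, so the collider stays closed — the path is blocked at Tt.
Path 6: Gg → Ff → Kk → Mm
  Kk is a chain here and Kk is conditioned on, so the path is blocked at Kk.
Since the path Gg → Ff → Mm is active, Gg and Mm are not d-separated given {Cc, Kk}.

No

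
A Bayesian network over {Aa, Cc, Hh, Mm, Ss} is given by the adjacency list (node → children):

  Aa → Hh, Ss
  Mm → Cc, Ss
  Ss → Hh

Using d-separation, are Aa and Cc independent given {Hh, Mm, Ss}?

There are 2 undirected paths between Aa and Cc; checking each against the conditioning set {Hh, Mm, Ss}:
Path 1: Aa → Ss ← Mm → Cc
  Mm is a fork here and Mm is conditioned on, so the path is blocked at Mm.
Path 2: Aa → Hh ← Ss ← Mm → Cc
  Ss is a chain here and Ss is conditioned on, so the path is blocked at Ss.
Since every path is blocked, d-separation holds.

Yes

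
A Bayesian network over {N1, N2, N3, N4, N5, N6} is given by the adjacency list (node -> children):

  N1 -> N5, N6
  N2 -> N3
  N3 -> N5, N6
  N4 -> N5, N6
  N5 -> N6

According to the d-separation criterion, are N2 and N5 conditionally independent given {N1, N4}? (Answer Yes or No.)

We examine all 4 paths between N2 and N5:
Path 1: N2 → N3 → N5
  N3 is a chain and N3 is not conditioned on — no node blocks this path, so it is active.
Path 2: N2 → N3 → N6 ← N5
  N6 is a collider here and neither N6 nor any of its descendants is conditioned on, so the collider stays closed — the path is blocked at N6.
Path 3: N2 → N3 → N6 ← N1 → N5
  N6 is a collider here and neither N6 nor any of its descendants is conditioned on, so the collider stays closed — the path is blocked at N6.
Path 4: N2 → N3 → N6 ← N4 → N5
  N6 is a collider here and neither N6 nor any of its descendants is conditioned on, so the collider stays closed — the path is blocked at N6.
Since the path N2 → N3 → N5 is active, N2 and N5 are not d-separated given {N1, N4}.

No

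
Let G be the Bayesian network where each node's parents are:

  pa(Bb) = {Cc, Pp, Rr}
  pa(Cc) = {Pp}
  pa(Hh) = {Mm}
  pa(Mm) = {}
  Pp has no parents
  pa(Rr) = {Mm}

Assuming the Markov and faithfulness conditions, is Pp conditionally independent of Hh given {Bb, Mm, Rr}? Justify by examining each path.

Enumerating the 2 paths from Pp to Hh and testing each for blocking by {Bb, Mm, Rr}:
  1. Pp → Bb ← Rr ← Mm → Hh — Bb:collider[open]; Rr:chain[blocks]; Mm:fork[blocks] ⇒ blocked
  2. Pp → Cc → Bb ← Rr ← Mm → Hh — Cc:chain[open]; Bb:collider[open]; Rr:chain[blocks]; Mm:fork[blocks] ⇒ blocked
All paths are blocked; Pp ⊥ Hh | {Bb, Mm, Rr} holds.

Yes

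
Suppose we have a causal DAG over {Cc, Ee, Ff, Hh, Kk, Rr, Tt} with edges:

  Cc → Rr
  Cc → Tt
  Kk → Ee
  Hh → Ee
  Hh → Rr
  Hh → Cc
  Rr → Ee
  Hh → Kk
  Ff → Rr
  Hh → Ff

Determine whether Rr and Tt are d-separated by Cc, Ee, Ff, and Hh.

Yes

We examine all 5 paths between Rr and Tt:
Path 1: Rr ← Cc → Tt
  Cc is a fork here and Cc is conditioned on, so the path is blocked at Cc.
Path 2: Rr → Ee ← Kk ← Hh → Cc → Tt
  Hh is a fork here and Hh is conditioned on, so the path is blocked at Hh.
Path 3: Rr → Ee ← Hh → Cc → Tt
  Hh is a fork here and Hh is conditioned on, so the path is blocked at Hh.
Path 4: Rr ← Hh → Cc → Tt
  Hh is a fork here and Hh is conditioned on, so the path is blocked at Hh.
Path 5: Rr ← Ff ← Hh → Cc → Tt
  Ff is a chain here and Ff is conditioned on, so the path is blocked at Ff.
All paths are blocked; Rr ⊥ Tt | {Cc, Ee, Ff, Hh} holds.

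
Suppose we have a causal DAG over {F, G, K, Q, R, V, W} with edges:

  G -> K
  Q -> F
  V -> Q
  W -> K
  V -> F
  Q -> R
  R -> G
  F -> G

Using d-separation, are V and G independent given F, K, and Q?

4 paths connect V and G; each must be blocked for d-separation to hold:
Path 1: V → F → G
  F is a chain here and F is conditioned on, so the path is blocked at F.
Path 2: V → F ← Q → R → G
  Q is a fork here and Q is conditioned on, so the path is blocked at Q.
Path 3: V → Q → F → G
  Q is a chain here and Q is conditioned on, so the path is blocked at Q.
Path 4: V → Q → R → G
  Q is a chain here and Q is conditioned on, so the path is blocked at Q.
All paths are blocked; V ⊥ G | {F, K, Q} holds.

Yes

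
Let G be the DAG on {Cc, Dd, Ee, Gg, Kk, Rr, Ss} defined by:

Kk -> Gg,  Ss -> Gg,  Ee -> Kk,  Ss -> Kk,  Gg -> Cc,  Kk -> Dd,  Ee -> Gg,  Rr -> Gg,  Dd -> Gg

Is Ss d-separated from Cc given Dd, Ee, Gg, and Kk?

Yes

We examine all 4 paths between Ss and Cc:
Path 1: Ss → Kk ← Ee → Gg → Cc
  Ee is a fork here and Ee is conditioned on, so the path is blocked at Ee.
Path 2: Ss → Kk → Dd → Gg → Cc
  Kk is a chain here and Kk is conditioned on, so the path is blocked at Kk.
Path 3: Ss → Kk → Gg → Cc
  Kk is a chain here and Kk is conditioned on, so the path is blocked at Kk.
Path 4: Ss → Gg → Cc
  Gg is a chain here and Gg is conditioned on, so the path is blocked at Gg.
Since every path is blocked, d-separation holds.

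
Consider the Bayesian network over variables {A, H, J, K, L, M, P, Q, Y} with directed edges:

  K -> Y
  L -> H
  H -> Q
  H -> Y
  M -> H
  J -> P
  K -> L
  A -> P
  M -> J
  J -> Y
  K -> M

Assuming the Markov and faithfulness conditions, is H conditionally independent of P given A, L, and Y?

Enumerating the 6 paths from H to P and testing each for blocking by {A, L, Y}:
Path 1: H ← L ← K → Y ← J → P
  L is a chain here and L is conditioned on, so the path is blocked at L.
Path 2: H ← L ← K → M → J → P
  L is a chain here and L is conditioned on, so the path is blocked at L.
Path 3: H → Y ← K → M → J → P
  Y is a collider and Y is conditioned on, which opens it; K is a fork and K is not conditioned on; M is a chain and M is not conditioned on; J is a chain and J is not conditioned on — no node blocks this path, so it is active.
Path 4: H → Y ← J → P
  Y is a collider and Y is conditioned on, which opens it; J is a fork and J is not conditioned on — no node blocks this path, so it is active.
Path 5: H ← M ← K → Y ← J → P
  M is a chain and M is not conditioned on; K is a fork and K is not conditioned on; Y is a collider and Y is conditioned on, which opens it; J is a fork and J is not conditioned on — no node blocks this path, so it is active.
Path 6: H ← M → J → P
  M is a fork and M is not conditioned on; J is a chain and J is not conditioned on — no node blocks this path, so it is active.
Since the path H → Y ← K → M → J → P is active, H and P are not d-separated given {A, L, Y}.

No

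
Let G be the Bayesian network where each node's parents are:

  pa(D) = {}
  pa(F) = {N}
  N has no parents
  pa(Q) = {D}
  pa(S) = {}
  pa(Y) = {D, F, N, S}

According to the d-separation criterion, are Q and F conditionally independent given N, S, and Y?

We examine all 2 paths between Q and F:
Path 1: Q ← D → Y ← F
  D is a fork and D is not conditioned on; Y is a collider and Y is conditioned on, which opens it — no node blocks this path, so it is active.
Path 2: Q ← D → Y ← N → F
  N is a fork here and N is conditioned on, so the path is blocked at N.
At least one path is unblocked, so d-separation fails.

No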